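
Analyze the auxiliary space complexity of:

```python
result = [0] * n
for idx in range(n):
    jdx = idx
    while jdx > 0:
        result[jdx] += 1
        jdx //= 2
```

Space complexity: O(n).
Auxiliary storage grows linearly with the input size n in the worst case.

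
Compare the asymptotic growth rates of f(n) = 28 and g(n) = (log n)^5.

g(n) = (log n)^5 grows faster: any unbounded function dominates a constant.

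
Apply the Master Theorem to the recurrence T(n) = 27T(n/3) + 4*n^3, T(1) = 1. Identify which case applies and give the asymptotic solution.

a=27, b=3, f(n)=4*n^3.
log_3(27) = 3, so n^(log_b(a)) = n^3.
f(n) = Theta(n^3), so Case 2 applies.
T(n) = Theta(n^3 log n).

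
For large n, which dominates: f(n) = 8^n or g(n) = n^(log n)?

f(n) = 8^n grows faster: take logs: log(n^(log n)) = (log n)^2, log(8^n) = n log 8; n dominates (log n)^2.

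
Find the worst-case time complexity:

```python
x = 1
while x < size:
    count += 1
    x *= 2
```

Time complexity: O(log n).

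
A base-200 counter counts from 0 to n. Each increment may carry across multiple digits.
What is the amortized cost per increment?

Digit at position i changes every 200^i increments. Total digit changes over n increments: n * 200/(200-1) = O(n). Amortized: O(1).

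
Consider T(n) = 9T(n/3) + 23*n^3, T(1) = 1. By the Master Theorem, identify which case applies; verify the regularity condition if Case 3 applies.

a=9, b=3, f(n)=23*n^3.
log_3(9) = 2 < 3.
f(n) = Omega(n^(2+epsilon)) for some epsilon > 0, so Case 3 is the candidate.
Regularity: a*f(n/b) = 9*23*(n/3)^3 = (9/27)*23*n^3 <= c*f(n) with c = 9/27 < 1. Satisfied.
Case 3: T(n) = Theta(n^3).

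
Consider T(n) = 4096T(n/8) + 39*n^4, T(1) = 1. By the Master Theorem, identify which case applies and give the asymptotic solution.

a=4096, b=8, f(n)=39*n^4.
log_8(4096) = 4, so n^(log_b(a)) = n^4.
f(n) = Theta(n^4), so Case 2 applies.
T(n) = Theta(n^4 log n).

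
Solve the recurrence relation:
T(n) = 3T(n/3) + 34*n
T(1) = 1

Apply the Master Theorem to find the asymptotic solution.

a=3, b=3, f(n)=34*n. log_3(3) = 1. Case 2: T(n) = O(n log n).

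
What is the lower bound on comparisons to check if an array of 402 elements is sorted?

To verify 402 elements are sorted, we must compare each consecutive pair. Skipping any pair allows an adversary to swap them. Therefore 401 comparisons are necessary and sufficient.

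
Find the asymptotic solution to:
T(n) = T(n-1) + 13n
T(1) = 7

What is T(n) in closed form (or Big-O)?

Unrolling: T(n) = 7 + 13*(2 + 3 + ... + n) = 7 + 13*(n(n+1)/2 - 1) = O(n^2).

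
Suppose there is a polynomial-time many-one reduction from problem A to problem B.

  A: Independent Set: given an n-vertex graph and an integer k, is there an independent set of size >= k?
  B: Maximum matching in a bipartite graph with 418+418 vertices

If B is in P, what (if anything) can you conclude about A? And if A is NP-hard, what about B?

A poly-time reduction A <=_p B means any A-instance can be transformed to a B-instance in poly time.
If B is in P: compose the reduction with B's poly-time algorithm to solve A in poly time, so A is in P.
If A is NP-hard: every NP problem reduces to A, which reduces to B; composing reductions, every NP problem reduces to B, so B is NP-hard.
(Here in fact A is NP-complete and B is in P, so no such reduction is known -- its existence would imply P = NP; the analysis concerns only what the assumed reduction would or would not let you conclude.)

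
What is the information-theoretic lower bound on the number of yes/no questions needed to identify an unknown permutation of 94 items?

There are 94! = 108736615665674308027365285256786601004186803580182872307497374434045199869417927630229109214583415458560865651202385340530688000000000000000000000 permutations. Each yes/no question gives at most 1 bit, so at least ceil(log_2(108736615665674308027365285256786601004186803580182872307497374434045199869417927630229109214583415458560865651202385340530688000000000000000000000)) = 486 questions are needed.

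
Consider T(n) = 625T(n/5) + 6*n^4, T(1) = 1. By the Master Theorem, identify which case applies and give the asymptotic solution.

a=625, b=5, f(n)=6*n^4.
log_5(625) = 4, so n^(log_b(a)) = n^4.
f(n) = Theta(n^4), so Case 2 applies.
T(n) = Theta(n^4 log n).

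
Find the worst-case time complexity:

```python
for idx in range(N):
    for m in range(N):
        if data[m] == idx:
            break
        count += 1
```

Time complexity: O(n^2).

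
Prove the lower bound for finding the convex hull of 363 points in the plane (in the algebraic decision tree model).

Reduction from sorting: given 363 numbers x_1,...,x_{363}, map x_i to the point (x_i, x_i^2) on the parabola y = x^2. All points are on the convex hull, and walking the hull gives them in sorted x-order. Since sorting requires Omega(n log n), so does planar convex hull.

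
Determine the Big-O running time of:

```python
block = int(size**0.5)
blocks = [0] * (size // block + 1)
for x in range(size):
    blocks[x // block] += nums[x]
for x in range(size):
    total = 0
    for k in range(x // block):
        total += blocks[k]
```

Time complexity: O(n * sqrt(n)).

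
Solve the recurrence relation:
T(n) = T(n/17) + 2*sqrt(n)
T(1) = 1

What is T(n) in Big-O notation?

Each level contributes sqrt(n/17^k). Geometric series with ratio 1/sqrt(17) < 1 sums to O(sqrt(n)).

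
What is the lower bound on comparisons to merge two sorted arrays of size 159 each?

To merge two sorted arrays of size 159, we need at least 317 comparisons in the worst case. An adversary can force every element to be compared.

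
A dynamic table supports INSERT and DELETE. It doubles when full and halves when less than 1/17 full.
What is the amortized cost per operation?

Using potential function Phi = |2*num_items - table_size| when load > 1/2, and Phi = table_size/2 - num_items otherwise. The gap of 1/17 vs 1/2 for shrinking prevents thrashing. Both insert and delete have O(1) amortized cost.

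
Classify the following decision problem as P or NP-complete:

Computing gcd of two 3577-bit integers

This problem is in P: the Euclidean algorithm runs in polynomial time in the bit-length.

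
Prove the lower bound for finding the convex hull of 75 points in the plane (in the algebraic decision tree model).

Reduction from sorting: given 75 numbers x_1,...,x_{75}, map x_i to the point (x_i, x_i^2) on the parabola y = x^2. All points are on the convex hull, and walking the hull gives them in sorted x-order. Since sorting requires Omega(n log n), so does planar convex hull.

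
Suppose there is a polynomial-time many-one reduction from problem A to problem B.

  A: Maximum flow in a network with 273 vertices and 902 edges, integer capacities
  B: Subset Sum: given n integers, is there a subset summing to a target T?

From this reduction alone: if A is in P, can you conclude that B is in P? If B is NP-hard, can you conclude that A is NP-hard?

A poly-time reduction A <=_p B transfers tractability DOWN (B easy => A easy) and hardness UP (A hard => B hard), not the reverse.
From A in P, the reduction alone does NOT give B in P: any problem in P trivially reduces to SAT, yet SAT is not known to be in P.
From B NP-hard, the reduction alone does NOT give A NP-hard: again, easy problems reduce to hard ones.
(Here in fact A is P and B is NP-complete.)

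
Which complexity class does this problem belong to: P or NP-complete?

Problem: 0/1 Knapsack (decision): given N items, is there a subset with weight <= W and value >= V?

This problem is NP-complete: reduces from Subset Sum.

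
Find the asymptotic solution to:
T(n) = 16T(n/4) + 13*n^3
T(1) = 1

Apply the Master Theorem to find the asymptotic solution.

a=16, b=4, f(n)=13*n^3. log_4(16) = 2 < 3. Case 3: T(n) = O(n^3).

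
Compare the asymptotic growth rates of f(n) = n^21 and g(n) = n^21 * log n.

g(n) = n^21 * log n grows faster: extra log n factor -> infinity.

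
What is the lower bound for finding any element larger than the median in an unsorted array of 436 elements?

To find an element larger than the median of 436 elements, we must see Omega(n) elements. Without seeing enough elements, an adversary can make any unseen element the median.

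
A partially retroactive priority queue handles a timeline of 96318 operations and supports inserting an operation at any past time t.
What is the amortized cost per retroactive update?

Partially retroactive priority queues (Demaine-Iacono-Langerman) allow updates at past times with queries only at the present. With a balanced BST over the m = 96318 timeline events tracking bridges, each retroactive insert or delete is O(log m) amortized.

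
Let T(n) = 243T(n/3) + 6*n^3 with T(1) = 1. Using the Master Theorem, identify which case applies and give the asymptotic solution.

a=243, b=3, f(n)=6*n^3.
log_3(243) = 5 > 3.
Since f(n) = O(n^3) is polynomially smaller than n^5, Case 1 applies.
T(n) = Theta(n^5).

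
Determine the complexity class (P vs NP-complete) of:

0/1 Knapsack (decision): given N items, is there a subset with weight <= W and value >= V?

This problem is NP-complete: reduces from Subset Sum.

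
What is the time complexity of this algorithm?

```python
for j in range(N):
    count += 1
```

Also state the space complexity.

Time complexity: O(n).
Space complexity: O(1).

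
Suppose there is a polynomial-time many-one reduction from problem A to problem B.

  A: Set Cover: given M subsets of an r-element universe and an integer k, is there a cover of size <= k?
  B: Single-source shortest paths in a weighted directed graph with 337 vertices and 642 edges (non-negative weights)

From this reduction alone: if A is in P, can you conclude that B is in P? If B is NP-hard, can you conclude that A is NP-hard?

A poly-time reduction A <=_p B transfers tractability DOWN (B easy => A easy) and hardness UP (A hard => B hard), not the reverse.
From A in P, the reduction alone does NOT give B in P: any problem in P trivially reduces to SAT, yet SAT is not known to be in P.
From B NP-hard, the reduction alone does NOT give A NP-hard: again, easy problems reduce to hard ones.
(Here in fact A is NP-complete and B is in P, so no such reduction is known -- its existence would imply P = NP; the analysis concerns only what the assumed reduction would or would not let you conclude.)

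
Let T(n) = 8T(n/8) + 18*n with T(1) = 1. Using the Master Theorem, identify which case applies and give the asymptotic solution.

a=8, b=8, f(n)=18*n.
log_8(8) = 1, so n^(log_b(a)) = n.
f(n) = Theta(n), so Case 2 applies.
T(n) = Theta(n log n).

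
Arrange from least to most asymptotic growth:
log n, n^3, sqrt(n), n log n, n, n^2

Ordered by growth rate: log n < sqrt(n) < n < n log n < n^2 < n^3.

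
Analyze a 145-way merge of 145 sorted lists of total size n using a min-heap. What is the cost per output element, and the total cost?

Maintain a min-heap of size 145 holding the current head of each list. Each output step does one extract-min (O(log 145)) and one insert of that list's next element (O(log 145)). Each of the n elements passes through the heap exactly once, so the total cost is O(n log 145), i.e. O(log 145) per output element.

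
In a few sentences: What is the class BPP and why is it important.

BPP (Bounded-error Probabilistic Polynomial time) is the class of problems solvable by a randomized algorithm in polynomial time with error probability at most 1/3. BPP contains P and is contained in PSPACE. It is widely conjectured that P = BPP, meaning randomness does not help for decision problems.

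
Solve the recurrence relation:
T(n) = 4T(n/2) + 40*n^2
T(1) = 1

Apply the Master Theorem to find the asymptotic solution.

a=4, b=2, f(n)=40*n^2. log_2(4) = 2. Case 2: T(n) = O(n^2 log n).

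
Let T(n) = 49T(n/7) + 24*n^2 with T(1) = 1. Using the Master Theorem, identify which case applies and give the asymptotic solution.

a=49, b=7, f(n)=24*n^2.
log_7(49) = 2, so n^(log_b(a)) = n^2.
f(n) = Theta(n^2), so Case 2 applies.
T(n) = Theta(n^2 log n).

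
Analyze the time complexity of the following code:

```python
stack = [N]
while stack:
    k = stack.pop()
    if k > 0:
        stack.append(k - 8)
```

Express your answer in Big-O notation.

Time complexity: O(n).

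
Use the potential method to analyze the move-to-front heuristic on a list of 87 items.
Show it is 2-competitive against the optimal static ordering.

Let Phi = number of inversions between the MTF list and the optimal static list (0 <= Phi <= C(87,2)). Accessing an element at MTF position k and optimal position j: the move-to-front destroys all k-1 inversions in front of it that are not in front in optimal (>= k-j of them) and creates at most j-1 new ones. Amortized cost <= k + (j-1) - (k-j) = 2j - 1 <= 2 * optimal cost.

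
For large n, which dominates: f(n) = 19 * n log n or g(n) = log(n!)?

f(n) = 19 * n log n and g(n) = log(n!) are Theta of each other: Stirling: log(n!) = n log n - n + O(log n) = Theta(n log n); the constant 19 doesn't change the Theta class.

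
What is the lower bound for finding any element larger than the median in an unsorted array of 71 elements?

To find an element larger than the median of 71 elements, we must see Omega(n) elements. Without seeing enough elements, an adversary can make any unseen element the median.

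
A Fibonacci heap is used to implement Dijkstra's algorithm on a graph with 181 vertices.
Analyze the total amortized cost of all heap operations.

Dijkstra performs 181 insert, 181 extract-min, and at most E decrease-key operations. With Fibonacci heap: insert O(1) amortized, extract-min O(log n) amortized, decrease-key O(1) amortized. Total with n = 181: O(n * 1 + n * log n + E * 1) = O(n log n + E).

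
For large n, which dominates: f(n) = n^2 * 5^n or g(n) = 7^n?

g(n) = 7^n grows faster: 7^n / (n^2 5^n) = (7/5)^n / n^2 -> infinity since 7/5 > 1.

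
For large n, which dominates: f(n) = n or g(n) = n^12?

g(n) = n^12 grows faster: n^12/n = n^11 -> infinity.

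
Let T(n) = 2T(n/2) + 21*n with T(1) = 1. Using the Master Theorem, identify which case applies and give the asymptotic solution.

a=2, b=2, f(n)=21*n.
log_2(2) = 1, so n^(log_b(a)) = n.
f(n) = Theta(n), so Case 2 applies.
T(n) = Theta(n log n).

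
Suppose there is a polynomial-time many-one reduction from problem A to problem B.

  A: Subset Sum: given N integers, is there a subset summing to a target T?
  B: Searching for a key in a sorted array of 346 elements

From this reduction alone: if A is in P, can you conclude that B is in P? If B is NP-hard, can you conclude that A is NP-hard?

A poly-time reduction A <=_p B transfers tractability DOWN (B easy => A easy) and hardness UP (A hard => B hard), not the reverse.
From A in P, the reduction alone does NOT give B in P: any problem in P trivially reduces to SAT, yet SAT is not known to be in P.
From B NP-hard, the reduction alone does NOT give A NP-hard: again, easy problems reduce to hard ones.
(Here in fact A is NP-complete and B is in P, so no such reduction is known -- its existence would imply P = NP; the analysis concerns only what the assumed reduction would or would not let you conclude.)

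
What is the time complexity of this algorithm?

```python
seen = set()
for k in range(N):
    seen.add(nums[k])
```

Time complexity: O(n).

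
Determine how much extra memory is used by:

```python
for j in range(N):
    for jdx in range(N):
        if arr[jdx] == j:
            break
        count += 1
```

Space complexity: O(1).
Only a constant amount of auxiliary storage is used; nothing grows with n.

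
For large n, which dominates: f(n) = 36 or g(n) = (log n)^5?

g(n) = (log n)^5 grows faster: any unbounded function dominates a constant.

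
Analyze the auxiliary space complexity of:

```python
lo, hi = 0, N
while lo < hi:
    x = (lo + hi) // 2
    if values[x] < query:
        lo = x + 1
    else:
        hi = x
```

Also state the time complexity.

Space complexity: O(1).
Only a constant amount of auxiliary storage is used; nothing grows with n.
Time complexity: O(log n).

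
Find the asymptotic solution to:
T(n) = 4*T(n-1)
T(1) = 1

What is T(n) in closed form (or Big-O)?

Each step multiplies by 4. T(n) = T(1)*4^(n-1) = 4^(n-1).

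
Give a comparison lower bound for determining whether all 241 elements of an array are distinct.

In the algebraic decision-tree model, the YES region for element distinctness on 241 elements has 241! connected components (one per ordering). Ben-Or's theorem then gives a lower bound of Omega(log(n!)) = Omega(n log n).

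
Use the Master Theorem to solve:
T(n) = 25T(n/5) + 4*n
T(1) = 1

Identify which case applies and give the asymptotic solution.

a=25, b=5, f(n)=4*n.
log_5(25) = 2 > 1.
Since f(n) = O(n^1) is polynomially smaller than n^2, Case 1 applies.
T(n) = Theta(n^2).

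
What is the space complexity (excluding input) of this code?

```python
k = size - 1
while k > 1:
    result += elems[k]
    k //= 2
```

Space complexity: O(1).
Only a constant amount of auxiliary storage is used; nothing grows with n.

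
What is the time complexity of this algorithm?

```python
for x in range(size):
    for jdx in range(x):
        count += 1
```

Time complexity: O(n^2).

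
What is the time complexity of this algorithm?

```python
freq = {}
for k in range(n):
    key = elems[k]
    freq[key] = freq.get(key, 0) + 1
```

Time complexity: O(n).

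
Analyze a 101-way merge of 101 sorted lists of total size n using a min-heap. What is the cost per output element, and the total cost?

Maintain a min-heap of size 101 holding the current head of each list. Each output step does one extract-min (O(log 101)) and one insert of that list's next element (O(log 101)). Each of the n elements passes through the heap exactly once, so the total cost is O(n log 101), i.e. O(log 101) per output element.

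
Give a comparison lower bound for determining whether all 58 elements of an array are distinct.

In the algebraic decision-tree model, the YES region for element distinctness on 58 elements has 58! connected components (one per ordering). Ben-Or's theorem then gives a lower bound of Omega(log(n!)) = Omega(n log n).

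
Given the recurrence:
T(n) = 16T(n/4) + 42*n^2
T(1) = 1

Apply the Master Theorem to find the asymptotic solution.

a=16, b=4, f(n)=42*n^2. log_4(16) = 2. Case 2: T(n) = O(n^2 log n).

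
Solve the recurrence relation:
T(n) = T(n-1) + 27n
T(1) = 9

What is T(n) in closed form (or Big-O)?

Unrolling: T(n) = 9 + 27*(2 + 3 + ... + n) = 9 + 27*(n(n+1)/2 - 1) = O(n^2).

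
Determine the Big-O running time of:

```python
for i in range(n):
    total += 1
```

Time complexity: O(n).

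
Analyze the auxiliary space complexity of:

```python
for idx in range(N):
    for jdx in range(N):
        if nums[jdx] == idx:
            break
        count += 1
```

Space complexity: O(1).
Only a constant amount of auxiliary storage is used; nothing grows with n.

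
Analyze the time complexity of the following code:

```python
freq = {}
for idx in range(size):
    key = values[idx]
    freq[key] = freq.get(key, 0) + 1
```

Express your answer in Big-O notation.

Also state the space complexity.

Time complexity: O(n).
Space complexity: O(n).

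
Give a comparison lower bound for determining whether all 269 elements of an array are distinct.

In the algebraic decision-tree model, the YES region for element distinctness on 269 elements has 269! connected components (one per ordering). Ben-Or's theorem then gives a lower bound of Omega(log(n!)) = Omega(n log n).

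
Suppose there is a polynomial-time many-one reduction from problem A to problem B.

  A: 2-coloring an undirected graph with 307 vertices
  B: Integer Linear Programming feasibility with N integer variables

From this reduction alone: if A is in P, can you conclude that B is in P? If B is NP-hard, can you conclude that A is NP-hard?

A poly-time reduction A <=_p B transfers tractability DOWN (B easy => A easy) and hardness UP (A hard => B hard), not the reverse.
From A in P, the reduction alone does NOT give B in P: any problem in P trivially reduces to SAT, yet SAT is not known to be in P.
From B NP-hard, the reduction alone does NOT give A NP-hard: again, easy problems reduce to hard ones.
(Here in fact A is P and B is NP-complete.)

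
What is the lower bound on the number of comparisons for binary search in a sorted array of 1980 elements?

With 1980 possible positions, we need at least ceil(log_2(1980)) = 11 comparisons. Each comparison splits the remaining candidates by at most half.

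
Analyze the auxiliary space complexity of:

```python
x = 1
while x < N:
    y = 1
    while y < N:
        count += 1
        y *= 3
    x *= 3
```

Space complexity: O(1).
Only a constant amount of auxiliary storage is used; nothing grows with n.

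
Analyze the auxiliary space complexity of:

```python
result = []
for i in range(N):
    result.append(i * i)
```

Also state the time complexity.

Space complexity: O(n).
Auxiliary storage grows linearly with the input size n in the worst case.
Time complexity: O(n).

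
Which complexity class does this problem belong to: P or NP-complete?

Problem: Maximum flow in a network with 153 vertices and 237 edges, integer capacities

This problem is in P: Edmonds-Karp / push-relabel run in polynomial time.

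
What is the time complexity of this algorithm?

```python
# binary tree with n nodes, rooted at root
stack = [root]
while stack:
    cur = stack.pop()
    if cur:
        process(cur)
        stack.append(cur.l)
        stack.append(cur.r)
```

Time complexity: O(n).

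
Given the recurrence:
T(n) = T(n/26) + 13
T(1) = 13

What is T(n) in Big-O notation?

Each step divides n by 26 and adds 13. After log_26(n) steps, T(n) = O(log n).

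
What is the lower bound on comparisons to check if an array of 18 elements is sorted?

To verify 18 elements are sorted, we must compare each consecutive pair. Skipping any pair allows an adversary to swap them. Therefore 17 comparisons are necessary and sufficient.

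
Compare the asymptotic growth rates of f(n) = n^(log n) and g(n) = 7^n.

g(n) = 7^n grows faster: take logs: log(n^(log n)) = (log n)^2, log(7^n) = n log 7; n dominates (log n)^2.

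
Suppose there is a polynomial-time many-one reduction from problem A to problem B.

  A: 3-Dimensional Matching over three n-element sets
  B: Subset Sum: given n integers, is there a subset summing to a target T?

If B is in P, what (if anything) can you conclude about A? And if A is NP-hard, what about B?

A poly-time reduction A <=_p B means any A-instance can be transformed to a B-instance in poly time.
If B is in P: compose the reduction with B's poly-time algorithm to solve A in poly time, so A is in P.
If A is NP-hard: every NP problem reduces to A, which reduces to B; composing reductions, every NP problem reduces to B, so B is NP-hard.
(Here in fact A is NP-complete and B is NP-complete.)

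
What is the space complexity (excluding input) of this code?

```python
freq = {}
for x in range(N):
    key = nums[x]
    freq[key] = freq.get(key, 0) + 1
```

Space complexity: O(n).
Auxiliary storage grows linearly with the input size n in the worst case.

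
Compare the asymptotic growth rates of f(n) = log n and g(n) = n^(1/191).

g(n) = n^(1/191) grows faster: any positive power of n dominates log n.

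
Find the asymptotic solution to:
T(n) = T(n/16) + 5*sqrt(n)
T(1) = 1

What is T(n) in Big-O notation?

Each level contributes sqrt(n/16^k). Geometric series with ratio 1/sqrt(16) < 1 sums to O(sqrt(n)).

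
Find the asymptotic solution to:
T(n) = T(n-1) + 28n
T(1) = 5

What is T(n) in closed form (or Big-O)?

Unrolling: T(n) = 5 + 28*(2 + 3 + ... + n) = 5 + 28*(n(n+1)/2 - 1) = O(n^2).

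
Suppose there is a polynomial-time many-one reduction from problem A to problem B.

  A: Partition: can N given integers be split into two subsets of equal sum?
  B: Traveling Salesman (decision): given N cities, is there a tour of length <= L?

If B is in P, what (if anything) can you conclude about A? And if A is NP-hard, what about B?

A poly-time reduction A <=_p B means any A-instance can be transformed to a B-instance in poly time.
If B is in P: compose the reduction with B's poly-time algorithm to solve A in poly time, so A is in P.
If A is NP-hard: every NP problem reduces to A, which reduces to B; composing reductions, every NP problem reduces to B, so B is NP-hard.
(Here in fact A is NP-complete and B is NP-complete.)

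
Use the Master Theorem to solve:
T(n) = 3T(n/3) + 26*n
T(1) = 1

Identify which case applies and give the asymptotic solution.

a=3, b=3, f(n)=26*n.
log_3(3) = 1, so n^(log_b(a)) = n.
f(n) = Theta(n), so Case 2 applies.
T(n) = Theta(n log n).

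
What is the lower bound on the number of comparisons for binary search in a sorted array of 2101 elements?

With 2101 possible positions, we need at least ceil(log_2(2101)) = 12 comparisons. Each comparison splits the remaining candidates by at most half.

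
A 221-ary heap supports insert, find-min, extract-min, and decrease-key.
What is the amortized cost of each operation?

The 221-ary heap has height O(log_221 n). Insert sifts up: O(log_221 n). Find-min reads the root: O(1). Extract-min sifts down comparing 221 children per level: O(221 * log_221 n). Decrease-key sifts up: O(log_221 n).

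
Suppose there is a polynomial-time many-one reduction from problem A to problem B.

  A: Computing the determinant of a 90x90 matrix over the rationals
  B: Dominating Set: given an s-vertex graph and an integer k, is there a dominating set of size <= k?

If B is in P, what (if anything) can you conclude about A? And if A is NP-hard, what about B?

A poly-time reduction A <=_p B means any A-instance can be transformed to a B-instance in poly time.
If B is in P: compose the reduction with B's poly-time algorithm to solve A in poly time, so A is in P.
If A is NP-hard: every NP problem reduces to A, which reduces to B; composing reductions, every NP problem reduces to B, so B is NP-hard.
(Here in fact A is P and B is NP-complete.)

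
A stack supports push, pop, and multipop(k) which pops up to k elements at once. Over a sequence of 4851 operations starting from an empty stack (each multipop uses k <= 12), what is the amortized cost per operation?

Each element is pushed exactly once and popped at most once (whether by pop or as part of a multipop). So the total number of individual pops over the whole sequence is at most the number of pushes, which is at most 4851. Total work <= 2 * 4851, hence O(1) amortized per operation.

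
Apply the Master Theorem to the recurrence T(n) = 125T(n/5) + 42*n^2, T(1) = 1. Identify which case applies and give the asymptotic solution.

a=125, b=5, f(n)=42*n^2.
log_5(125) = 3 > 2.
Since f(n) = O(n^2) is polynomially smaller than n^3, Case 1 applies.
T(n) = Theta(n^3).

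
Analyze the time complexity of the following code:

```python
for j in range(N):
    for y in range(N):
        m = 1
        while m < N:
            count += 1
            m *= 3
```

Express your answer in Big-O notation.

Time complexity: O(n^2 log n).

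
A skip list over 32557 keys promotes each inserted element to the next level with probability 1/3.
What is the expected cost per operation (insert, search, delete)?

Expected number of levels is O(log_3(32557)) = O(log n). A search visits O(1) expected nodes per level over O(log n) levels. Insert/delete are a search plus O(1) pointer updates per level. Expected O(log n) per operation.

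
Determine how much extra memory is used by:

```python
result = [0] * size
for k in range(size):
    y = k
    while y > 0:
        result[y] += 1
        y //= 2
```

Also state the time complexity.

Space complexity: O(n).
Auxiliary storage grows linearly with the input size n in the worst case.
Time complexity: O(n log n).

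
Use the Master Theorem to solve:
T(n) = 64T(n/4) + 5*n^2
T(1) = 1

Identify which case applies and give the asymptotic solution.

a=64, b=4, f(n)=5*n^2.
log_4(64) = 3 > 2.
Since f(n) = O(n^2) is polynomially smaller than n^3, Case 1 applies.
T(n) = Theta(n^3).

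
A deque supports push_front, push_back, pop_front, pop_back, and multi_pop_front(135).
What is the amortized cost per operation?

Assign 2 credits to each push operation. A pop uses 1 saved credit. multi_pop_front(135) uses up to 135 saved credits from previous pushes. Credits never go negative. Amortized cost is O(1).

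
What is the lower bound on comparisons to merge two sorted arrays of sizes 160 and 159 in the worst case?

Adversary: with |160 - 159| <= 1 the inputs can be fully interleaved so that every adjacent pair in the merged output comes from different arrays. Then each of the 318 adjacent pairs must be directly compared, or the algorithm cannot determine their relative order. Standard merge meets this bound.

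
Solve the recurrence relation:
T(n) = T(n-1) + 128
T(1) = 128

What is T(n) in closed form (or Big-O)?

Unrolling: T(n) = T(n-1) + 128 = T(n-2) + 2*128 = ... = T(1) + (n-1)*128 = 128 + (n-1)*128 = 128n.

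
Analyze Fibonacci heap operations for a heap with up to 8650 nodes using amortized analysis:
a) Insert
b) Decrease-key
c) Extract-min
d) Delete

Fibonacci heaps use lazy consolidation. Potential function Phi = t + 2m (t = number of trees, m = marked nodes).
- Insert: O(1) actual, Delta Phi = +1 (one new tree) => O(1) amortized.
- Decrease-key: with c cascading cuts, actual cost is O(c); Delta Phi <= c - 2(c-1) + 2 = 4 - c (c new trees; >= c-1 marks cleared; <= 1 new mark). Amortized O(c) + (4 - c) = O(1).
- Extract-min: O(D(n) + t) actual; consolidation drops t to <= D(n)+1, so Delta Phi pays for the t term. D(n) = O(log n) for n = 8650 => O(log n) amortized.
- Delete: decrease-key to -inf then extract-min = O(log n).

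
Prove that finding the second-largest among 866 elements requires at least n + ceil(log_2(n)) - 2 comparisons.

Lower bound (adversary): identifying the maximum requires 866-1 comparisons (each eliminates one candidate). Assign weight 1 to each element; on each comparison the adversary lets the heavier side win and gives it the loser's weight. The max ends with weight 866, but each comparison it wins at most doubles its weight, so the max must win >= ceil(log_2(866)) = 10 comparisons. The second-largest is one of those 10 direct losers to the max, and identifying which one is largest needs >= 10-1 further comparisons. Total >= 866-1 + 10-1 = 874.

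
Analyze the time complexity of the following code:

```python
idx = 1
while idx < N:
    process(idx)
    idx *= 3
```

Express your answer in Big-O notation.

Time complexity: O(log n).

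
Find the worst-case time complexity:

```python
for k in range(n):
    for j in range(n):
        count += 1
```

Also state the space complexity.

Time complexity: O(n^2).
Space complexity: O(1).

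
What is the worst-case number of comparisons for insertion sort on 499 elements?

Insertion sort on reverse-sorted input: 1 + 2 + ... + (499-1) = 124251 comparisons.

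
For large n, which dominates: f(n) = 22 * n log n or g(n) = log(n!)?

f(n) = 22 * n log n and g(n) = log(n!) are Theta of each other: Stirling: log(n!) = n log n - n + O(log n) = Theta(n log n); the constant 22 doesn't change the Theta class.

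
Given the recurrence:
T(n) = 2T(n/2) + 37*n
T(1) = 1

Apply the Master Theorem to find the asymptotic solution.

a=2, b=2, f(n)=37*n. log_2(2) = 1. Case 2: T(n) = O(n log n).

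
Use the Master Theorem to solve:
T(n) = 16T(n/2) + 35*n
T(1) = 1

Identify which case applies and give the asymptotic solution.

a=16, b=2, f(n)=35*n.
log_2(16) = 4 > 1.
Since f(n) = O(n^1) is polynomially smaller than n^4, Case 1 applies.
T(n) = Theta(n^4).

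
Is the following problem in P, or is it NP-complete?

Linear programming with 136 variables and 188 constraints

This problem is in P: the ellipsoid and interior-point methods run in polynomial time.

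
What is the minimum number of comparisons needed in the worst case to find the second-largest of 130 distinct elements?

Lower bound: finding the max needs 130-1 comparisons. By the adversary weight-doubling argument, the max must personally win >= ceil(log_2(130)) = 8 comparisons; the 2nd-largest is among those 8 losers, needing 8-1 more comparisons. Total >= 130-1 + 8-1 = 136. A balanced knockout tournament achieves this.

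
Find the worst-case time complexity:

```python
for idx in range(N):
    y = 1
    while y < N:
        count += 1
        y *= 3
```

Time complexity: O(n log n).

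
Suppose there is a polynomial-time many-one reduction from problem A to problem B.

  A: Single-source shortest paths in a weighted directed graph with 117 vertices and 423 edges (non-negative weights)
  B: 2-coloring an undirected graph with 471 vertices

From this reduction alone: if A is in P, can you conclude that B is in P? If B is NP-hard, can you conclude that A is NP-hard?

A poly-time reduction A <=_p B transfers tractability DOWN (B easy => A easy) and hardness UP (A hard => B hard), not the reverse.
From A in P, the reduction alone does NOT give B in P: any problem in P trivially reduces to SAT, yet SAT is not known to be in P.
From B NP-hard, the reduction alone does NOT give A NP-hard: again, easy problems reduce to hard ones.
(Here in fact A is P and B is P.)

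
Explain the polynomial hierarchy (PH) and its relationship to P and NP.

The polynomial hierarchy is a tower of complexity classes: Sigma_0^P = Pi_0^P = P, Sigma_1^P = NP, Pi_1^P = co-NP, and Sigma_{k+1}^P = NP^{Sigma_k^P}. PH is contained in PSPACE. If any level collapses (Sigma_k = Pi_k), the entire hierarchy collapses to that level.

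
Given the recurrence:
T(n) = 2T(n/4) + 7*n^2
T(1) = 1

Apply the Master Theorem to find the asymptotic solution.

a=2, b=4, f(n)=7*n^2. log_4(2) = 0.5 < 2. Case 3: T(n) = O(n^2).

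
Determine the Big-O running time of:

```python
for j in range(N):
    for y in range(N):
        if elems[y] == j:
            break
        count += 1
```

Time complexity: O(n^2).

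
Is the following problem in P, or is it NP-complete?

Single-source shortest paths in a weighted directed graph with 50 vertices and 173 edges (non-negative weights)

This problem is in P: Dijkstra's algorithm runs in O((V+E) log V).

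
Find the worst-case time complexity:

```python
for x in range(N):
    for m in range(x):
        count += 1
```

Time complexity: O(n^2).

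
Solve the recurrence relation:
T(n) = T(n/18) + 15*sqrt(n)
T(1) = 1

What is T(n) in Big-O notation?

Each level contributes sqrt(n/18^k). Geometric series with ratio 1/sqrt(18) < 1 sums to O(sqrt(n)).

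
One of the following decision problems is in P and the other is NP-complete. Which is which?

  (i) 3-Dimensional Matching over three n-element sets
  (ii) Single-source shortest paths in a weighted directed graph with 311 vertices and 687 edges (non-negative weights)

(i) is NP-complete: one of Karp's 21 NP-complete problems.
(ii) is P: Dijkstra's algorithm runs in O((V+E) log V).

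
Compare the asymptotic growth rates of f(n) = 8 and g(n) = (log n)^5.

g(n) = (log n)^5 grows faster: any unbounded function dominates a constant.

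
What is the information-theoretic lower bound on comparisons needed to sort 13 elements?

There are 13! = 6227020800 possible orderings. Each comparison gives 1 bit. We need at least ceil(log_2(6227020800)) = 33 comparisons.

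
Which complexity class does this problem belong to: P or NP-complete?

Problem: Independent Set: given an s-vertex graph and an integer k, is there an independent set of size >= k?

This problem is NP-complete: complement of Clique (with k part of the input).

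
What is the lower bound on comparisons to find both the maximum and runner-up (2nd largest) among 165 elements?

Lower bound: finding the max needs 165-1 comparisons. By an adversary weight-doubling argument, the maximum element must personally win at least ceil(log_2(165)) = 8 comparisons in any correct algorithm. The 2nd largest is among those 8 direct losers, and distinguishing it requires 8-1 more comparisons. Total >= 165-1 + 8-1 = 171. A balanced tournament achieves this bound exactly.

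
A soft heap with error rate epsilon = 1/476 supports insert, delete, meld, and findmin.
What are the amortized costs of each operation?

Soft heaps (Chazelle) allow up to an epsilon = 1/476 fraction of elements to have corrupted (raised) keys. Insert is O(log(1/epsilon)) = O(log 476) amortized -- the structure maintains heap-ordered binary trees of rank bounded by O(log(1/epsilon)). Meld concatenates root lists: O(1) amortized. Delete and findmin are O(1) amortized.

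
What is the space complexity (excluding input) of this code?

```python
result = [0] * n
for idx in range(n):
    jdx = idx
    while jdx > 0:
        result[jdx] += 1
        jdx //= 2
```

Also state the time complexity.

Space complexity: O(n).
Auxiliary storage grows linearly with the input size n in the worst case.
Time complexity: O(n log n).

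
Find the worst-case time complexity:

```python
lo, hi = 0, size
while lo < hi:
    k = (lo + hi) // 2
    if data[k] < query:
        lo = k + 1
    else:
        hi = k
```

Time complexity: O(log n).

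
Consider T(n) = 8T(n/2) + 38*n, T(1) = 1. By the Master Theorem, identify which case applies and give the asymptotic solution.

a=8, b=2, f(n)=38*n.
log_2(8) = 3 > 1.
Since f(n) = O(n^1) is polynomially smaller than n^3, Case 1 applies.
T(n) = Theta(n^3).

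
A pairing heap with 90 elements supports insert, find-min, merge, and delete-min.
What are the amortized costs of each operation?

Pairing heaps are self-adjusting heap-ordered trees. Insert and merge link two roots: O(1). Find-min reads the root: O(1). Delete-min removes the root, then pairs children in two passes; amortized cost is O(log 90) = O(log n).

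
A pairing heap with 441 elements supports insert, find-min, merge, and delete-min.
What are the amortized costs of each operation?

Pairing heaps are self-adjusting heap-ordered trees. Insert and merge link two roots: O(1). Find-min reads the root: O(1). Delete-min removes the root, then pairs children in two passes; amortized cost is O(log 441) = O(log n).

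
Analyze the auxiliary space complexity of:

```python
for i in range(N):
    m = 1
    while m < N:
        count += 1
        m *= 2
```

Space complexity: O(1).
Only a constant amount of auxiliary storage is used; nothing grows with n.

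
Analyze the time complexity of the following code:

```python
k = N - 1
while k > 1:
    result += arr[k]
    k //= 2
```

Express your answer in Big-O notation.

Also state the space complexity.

Time complexity: O(log n).
Space complexity: O(1).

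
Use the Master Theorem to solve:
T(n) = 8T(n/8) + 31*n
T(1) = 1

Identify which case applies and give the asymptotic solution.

a=8, b=8, f(n)=31*n.
log_8(8) = 1, so n^(log_b(a)) = n.
f(n) = Theta(n), so Case 2 applies.
T(n) = Theta(n log n).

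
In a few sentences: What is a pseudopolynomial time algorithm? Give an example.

A pseudopolynomial algorithm runs in time polynomial in the numeric value of the input, but exponential in the input length. The dynamic programming solution for Subset Sum runs in O(n*W) where W is the target sum. This is pseudopolynomial because W can be exponential in the number of bits to represent it.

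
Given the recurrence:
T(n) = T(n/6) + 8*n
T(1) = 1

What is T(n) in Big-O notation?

Geometric series: 8*n*(1 + 1/6 + 1/6^2 + ...) = O(n). T(n) = O(n).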